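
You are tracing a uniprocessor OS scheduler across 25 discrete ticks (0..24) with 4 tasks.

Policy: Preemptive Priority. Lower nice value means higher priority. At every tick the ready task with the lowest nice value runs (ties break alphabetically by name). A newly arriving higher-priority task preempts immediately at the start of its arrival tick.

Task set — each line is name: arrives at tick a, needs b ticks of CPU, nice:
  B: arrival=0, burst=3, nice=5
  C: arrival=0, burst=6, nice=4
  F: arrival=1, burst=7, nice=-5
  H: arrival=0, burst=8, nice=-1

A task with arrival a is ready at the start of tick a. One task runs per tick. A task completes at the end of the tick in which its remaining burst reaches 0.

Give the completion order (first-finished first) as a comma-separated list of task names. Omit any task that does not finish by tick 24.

t=0: ready={B,C,H} → run H
t=1: ready={B,C,F,H} → run F
t=2: ready={B,C,F,H} → run F
t=3: ready={B,C,F,H} → run F
t=4: ready={B,C,F,H} → run F
t=5: ready={B,C,F,H} → run F
t=6: ready={B,C,F,H} → run F
t=7: ready={B,C,F,H} → run F
t=8: ready={B,C,H} → run H
t=9: ready={B,C,H} → run H
t=10: ready={B,C,H} → run H
t=11: ready={B,C,H} → run H
t=12: ready={B,C,H} → run H
t=13: ready={B,C,H} → run H
t=14: ready={B,C,H} → run H
t=15: ready={B,C} → run C
t=16: ready={B,C} → run C
t=17: ready={B,C} → run C
t=18: ready={B,C} → run C
t=19: ready={B,C} → run C
t=20: ready={B,C} → run C
t=21: ready={B} → run B
t=22: ready={B} → run B
t=23: ready={B} → run B
t=24: (idle)

completion order = F, H, C, B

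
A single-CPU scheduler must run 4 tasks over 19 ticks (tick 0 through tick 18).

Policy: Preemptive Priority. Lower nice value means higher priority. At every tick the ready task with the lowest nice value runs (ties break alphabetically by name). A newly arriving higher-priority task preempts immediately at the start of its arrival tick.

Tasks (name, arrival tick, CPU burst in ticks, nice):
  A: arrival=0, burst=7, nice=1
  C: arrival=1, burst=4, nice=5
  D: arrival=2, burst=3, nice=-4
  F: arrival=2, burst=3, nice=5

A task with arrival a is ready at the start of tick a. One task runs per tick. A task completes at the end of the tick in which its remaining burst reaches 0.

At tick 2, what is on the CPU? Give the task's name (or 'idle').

running at tick 2 = D

t=0: ready={A} → run A
t=1: ready={A,C} → run A
t=2: ready={A,C,D,F} → run D
t=3: ready={A,C,D,F} → run D
t=4: ready={A,C,D,F} → run D
t=5: ready={A,C,F} → run A
t=6: ready={A,C,F} → run A
t=7: ready={A,C,F} → run A
t=8: ready={A,C,F} → run A
t=9: ready={A,C,F} → run A
t=10: ready={C,F} → run C
t=11: ready={C,F} → run C
t=12: ready={C,F} → run C
t=13: ready={C,F} → run C
t=14: ready={F} → run F
t=15: ready={F} → run F
t=16: ready={F} → run F
t=17: (idle)
t=18: (idle)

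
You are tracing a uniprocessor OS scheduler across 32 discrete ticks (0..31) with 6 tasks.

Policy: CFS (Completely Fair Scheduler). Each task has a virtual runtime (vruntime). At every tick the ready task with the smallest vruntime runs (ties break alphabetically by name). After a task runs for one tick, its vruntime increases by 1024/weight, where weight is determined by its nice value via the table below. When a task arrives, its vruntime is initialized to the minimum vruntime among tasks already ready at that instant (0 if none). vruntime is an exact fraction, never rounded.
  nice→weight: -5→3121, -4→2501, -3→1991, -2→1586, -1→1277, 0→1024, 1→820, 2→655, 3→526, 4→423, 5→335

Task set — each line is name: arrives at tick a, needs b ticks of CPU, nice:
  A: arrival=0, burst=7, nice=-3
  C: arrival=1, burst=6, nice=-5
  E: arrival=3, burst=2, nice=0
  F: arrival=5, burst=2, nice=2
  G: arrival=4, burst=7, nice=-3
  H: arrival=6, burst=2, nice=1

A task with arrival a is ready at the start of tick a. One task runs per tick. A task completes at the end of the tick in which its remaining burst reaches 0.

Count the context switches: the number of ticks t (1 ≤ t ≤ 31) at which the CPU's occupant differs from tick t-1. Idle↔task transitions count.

t=0: vr[A=0] → run A
t=1: vr[A=1024/1991 C=1024/1991] → run A
t=2: vr[A=2048/1991 C=1024/1991] → run C
t=3: vr[A=2048/1991 C=5234688/6213911 E=5234688/6213911] → run C
t=4: vr[A=2048/1991 C=7273472/6213911 E=5234688/6213911 G=5234688/6213911] → run E
t=5: vr[A=2048/1991 C=7273472/6213911 E=11448599/6213911 F=5234688/6213911 G=5234688/6213911] → run F
t=6: vr[A=2048/1991 C=7273472/6213911 E=11448599/6213911 F=9791765504/4070111705 G=5234688/6213911 H=5234688/6213911] → run G
t=7: vr[A=2048/1991 C=7273472/6213911 E=11448599/6213911 F=9791765504/4070111705 G=8430592/6213911 H=5234688/6213911] → run H
t=8: vr[A=2048/1991 C=7273472/6213911 E=11448599/6213911 F=9791765504/4070111705 G=8430592/6213911 H=2663872256/1273851755] → run A
t=9: vr[A=3072/1991 C=7273472/6213911 E=11448599/6213911 F=9791765504/4070111705 G=8430592/6213911 H=2663872256/1273851755] → run C
t=10: vr[A=3072/1991 C=9312256/6213911 E=11448599/6213911 F=9791765504/4070111705 G=8430592/6213911 H=2663872256/1273851755] → run G
t=11: vr[A=3072/1991 C=9312256/6213911 E=11448599/6213911 F=9791765504/4070111705 G=11626496/6213911 H=2663872256/1273851755] → run C
t=12: vr[A=3072/1991 C=11351040/6213911 E=11448599/6213911 F=9791765504/4070111705 G=11626496/6213911 H=2663872256/1273851755] → run A
t=13: vr[A=4096/1991 C=11351040/6213911 E=11448599/6213911 F=9791765504/4070111705 G=11626496/6213911 H=2663872256/1273851755] → run C
t=14: vr[A=4096/1991 C=13389824/6213911 E=11448599/6213911 F=9791765504/4070111705 G=11626496/6213911 H=2663872256/1273851755] → run E
t=15: vr[A=4096/1991 C=13389824/6213911 F=9791765504/4070111705 G=11626496/6213911 H=2663872256/1273851755] → run G
t=16: vr[A=4096/1991 C=13389824/6213911 F=9791765504/4070111705 G=14822400/6213911 H=2663872256/1273851755] → run A
t=17: vr[A=5120/1991 C=13389824/6213911 F=9791765504/4070111705 G=14822400/6213911 H=2663872256/1273851755] → run H
t=18: vr[A=5120/1991 C=13389824/6213911 F=9791765504/4070111705 G=14822400/6213911] → run C
t=19: vr[A=5120/1991 F=9791765504/4070111705 G=14822400/6213911] → run G
t=20: vr[A=5120/1991 F=9791765504/4070111705 G=18018304/6213911] → run F
t=21: vr[A=5120/1991 G=18018304/6213911] → run A
t=22: vr[A=6144/1991 G=18018304/6213911] → run G
t=23: vr[A=6144/1991 G=21214208/6213911] → run A
t=24: vr[G=21214208/6213911] → run G
t=25: vr[G=24410112/6213911] → run G
t=26: (idle)
t=27: (idle)
t=28: (idle)
t=29: (idle)
t=30: (idle)
t=31: (idle)

context switches = 23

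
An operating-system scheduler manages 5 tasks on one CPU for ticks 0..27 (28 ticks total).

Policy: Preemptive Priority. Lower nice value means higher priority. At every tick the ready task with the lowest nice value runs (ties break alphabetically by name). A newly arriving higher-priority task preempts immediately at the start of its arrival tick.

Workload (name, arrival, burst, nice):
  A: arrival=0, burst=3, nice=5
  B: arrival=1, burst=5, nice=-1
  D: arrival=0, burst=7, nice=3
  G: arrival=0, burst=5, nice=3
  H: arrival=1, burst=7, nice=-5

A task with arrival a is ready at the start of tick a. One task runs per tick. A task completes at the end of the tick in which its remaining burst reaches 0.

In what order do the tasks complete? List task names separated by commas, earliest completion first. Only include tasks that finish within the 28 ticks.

completion order = H, B, D, G, A

t=0: ready={A,D,G} → run D
t=1: ready={A,B,D,G,H} → run H
t=2: ready={A,B,D,G,H} → run H
t=3: ready={A,B,D,G,H} → run H
t=4: ready={A,B,D,G,H} → run H
t=5: ready={A,B,D,G,H} → run H
t=6: ready={A,B,D,G,H} → run H
t=7: ready={A,B,D,G,H} → run H
t=8: ready={A,B,D,G} → run B
t=9: ready={A,B,D,G} → run B
t=10: ready={A,B,D,G} → run B
t=11: ready={A,B,D,G} → run B
t=12: ready={A,B,D,G} → run B
t=13: ready={A,D,G} → run D
t=14: ready={A,D,G} → run D
t=15: ready={A,D,G} → run D
t=16: ready={A,D,G} → run D
t=17: ready={A,D,G} → run D
t=18: ready={A,D,G} → run D
t=19: ready={A,G} → run G
t=20: ready={A,G} → run G
t=21: ready={A,G} → run G
t=22: ready={A,G} → run G
t=23: ready={A,G} → run G
t=24: ready={A} → run A
t=25: ready={A} → run A
t=26: ready={A} → run A
t=27: (idle)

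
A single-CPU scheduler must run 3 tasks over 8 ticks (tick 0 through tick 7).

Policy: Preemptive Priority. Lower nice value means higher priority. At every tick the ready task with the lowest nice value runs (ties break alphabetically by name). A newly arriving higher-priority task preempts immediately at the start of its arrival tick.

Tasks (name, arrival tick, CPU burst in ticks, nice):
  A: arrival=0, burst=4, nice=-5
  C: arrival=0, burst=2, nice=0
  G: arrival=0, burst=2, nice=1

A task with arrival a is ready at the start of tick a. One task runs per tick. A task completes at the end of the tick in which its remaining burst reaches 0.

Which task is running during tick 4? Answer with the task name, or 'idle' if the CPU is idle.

t=0: ready={A,C,G} → run A
t=1: ready={A,C,G} → run A
t=2: ready={A,C,G} → run A
t=3: ready={A,C,G} → run A
t=4: ready={C,G} → run C
t=5: ready={C,G} → run C
t=6: ready={G} → run G
t=7: ready={G} → run G

running at tick 4 = C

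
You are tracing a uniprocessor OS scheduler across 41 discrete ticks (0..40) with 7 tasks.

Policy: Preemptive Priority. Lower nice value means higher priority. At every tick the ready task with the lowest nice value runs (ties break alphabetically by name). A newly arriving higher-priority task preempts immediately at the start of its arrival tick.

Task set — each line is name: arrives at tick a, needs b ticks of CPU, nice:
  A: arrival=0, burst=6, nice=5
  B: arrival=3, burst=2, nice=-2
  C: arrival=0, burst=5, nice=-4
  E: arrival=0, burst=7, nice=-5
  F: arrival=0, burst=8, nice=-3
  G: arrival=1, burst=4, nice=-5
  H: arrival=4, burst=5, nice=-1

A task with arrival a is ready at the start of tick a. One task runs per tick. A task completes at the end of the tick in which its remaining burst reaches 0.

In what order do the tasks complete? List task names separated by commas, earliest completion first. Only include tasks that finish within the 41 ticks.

t=0: ready={A,C,E,F} → run E
t=1: ready={A,C,E,F,G} → run E
t=2: ready={A,C,E,F,G} → run E
t=3: ready={A,B,C,E,F,G} → run E
t=4: ready={A,B,C,E,F,G,H} → run E
t=5: ready={A,B,C,E,F,G,H} → run E
t=6: ready={A,B,C,E,F,G,H} → run E
t=7: ready={A,B,C,F,G,H} → run G
t=8: ready={A,B,C,F,G,H} → run G
t=9: ready={A,B,C,F,G,H} → run G
t=10: ready={A,B,C,F,G,H} → run G
t=11: ready={A,B,C,F,H} → run C
t=12: ready={A,B,C,F,H} → run C
t=13: ready={A,B,C,F,H} → run C
t=14: ready={A,B,C,F,H} → run C
t=15: ready={A,B,C,F,H} → run C
t=16: ready={A,B,F,H} → run F
t=17: ready={A,B,F,H} → run F
t=18: ready={A,B,F,H} → run F
t=19: ready={A,B,F,H} → run F
t=20: ready={A,B,F,H} → run F
t=21: ready={A,B,F,H} → run F
t=22: ready={A,B,F,H} → run F
t=23: ready={A,B,F,H} → run F
t=24: ready={A,B,H} → run B
t=25: ready={A,B,H} → run B
t=26: ready={A,H} → run H
t=27: ready={A,H} → run H
t=28: ready={A,H} → run H
t=29: ready={A,H} → run H
t=30: ready={A,H} → run H
t=31: ready={A} → run A
t=32: ready={A} → run A
t=33: ready={A} → run A
t=34: ready={A} → run A
t=35: ready={A} → run A
t=36: ready={A} → run A
t=37: (idle)
t=38: (idle)
t=39: (idle)
t=40: (idle)

completion order = E, G, C, F, B, H, A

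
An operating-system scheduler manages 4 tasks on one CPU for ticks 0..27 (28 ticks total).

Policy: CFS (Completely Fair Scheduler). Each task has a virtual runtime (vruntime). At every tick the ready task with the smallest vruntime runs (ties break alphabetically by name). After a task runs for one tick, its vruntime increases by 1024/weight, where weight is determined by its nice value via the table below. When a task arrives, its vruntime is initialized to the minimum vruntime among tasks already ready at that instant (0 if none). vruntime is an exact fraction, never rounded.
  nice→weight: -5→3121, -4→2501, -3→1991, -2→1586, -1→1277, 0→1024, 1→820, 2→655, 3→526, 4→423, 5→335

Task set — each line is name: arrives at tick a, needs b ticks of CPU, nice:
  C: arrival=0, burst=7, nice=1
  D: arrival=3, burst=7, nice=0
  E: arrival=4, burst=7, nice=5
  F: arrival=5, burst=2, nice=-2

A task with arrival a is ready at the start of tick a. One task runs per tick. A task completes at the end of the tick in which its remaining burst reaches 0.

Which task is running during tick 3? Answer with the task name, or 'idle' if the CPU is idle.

running at tick 3 = C

t=0: vr[C=0] → run C
t=1: vr[C=256/205] → run C
t=2: vr[C=512/205] → run C
t=3: vr[C=768/205 D=768/205] → run C
t=4: vr[C=1024/205 D=768/205 E=768/205] → run D
t=5: vr[C=1024/205 D=973/205 E=768/205 F=768/205] → run E
t=6: vr[C=1024/205 D=973/205 E=18688/2747 F=768/205] → run F
t=7: vr[C=1024/205 D=973/205 E=18688/2747 F=713984/162565] → run F
t=8: vr[C=1024/205 D=973/205 E=18688/2747] → run D
t=9: vr[C=1024/205 D=1178/205 E=18688/2747] → run C
t=10: vr[C=256/41 D=1178/205 E=18688/2747] → run D
t=11: vr[C=256/41 D=1383/205 E=18688/2747] → run C
t=12: vr[C=1536/205 D=1383/205 E=18688/2747] → run D
t=13: vr[C=1536/205 D=1588/205 E=18688/2747] → run E
t=14: vr[C=1536/205 D=1588/205 E=135424/13735] → run C
t=15: vr[D=1588/205 E=135424/13735] → run D
t=16: vr[D=1793/205 E=135424/13735] → run D
t=17: vr[D=1998/205 E=135424/13735] → run D
t=18: vr[E=135424/13735] → run E
t=19: vr[E=177408/13735] → run E
t=20: vr[E=219392/13735] → run E
t=21: vr[E=261376/13735] → run E
t=22: vr[E=60672/2747] → run E
t=23: (idle)
t=24: (idle)
t=25: (idle)
t=26: (idle)
t=27: (idle)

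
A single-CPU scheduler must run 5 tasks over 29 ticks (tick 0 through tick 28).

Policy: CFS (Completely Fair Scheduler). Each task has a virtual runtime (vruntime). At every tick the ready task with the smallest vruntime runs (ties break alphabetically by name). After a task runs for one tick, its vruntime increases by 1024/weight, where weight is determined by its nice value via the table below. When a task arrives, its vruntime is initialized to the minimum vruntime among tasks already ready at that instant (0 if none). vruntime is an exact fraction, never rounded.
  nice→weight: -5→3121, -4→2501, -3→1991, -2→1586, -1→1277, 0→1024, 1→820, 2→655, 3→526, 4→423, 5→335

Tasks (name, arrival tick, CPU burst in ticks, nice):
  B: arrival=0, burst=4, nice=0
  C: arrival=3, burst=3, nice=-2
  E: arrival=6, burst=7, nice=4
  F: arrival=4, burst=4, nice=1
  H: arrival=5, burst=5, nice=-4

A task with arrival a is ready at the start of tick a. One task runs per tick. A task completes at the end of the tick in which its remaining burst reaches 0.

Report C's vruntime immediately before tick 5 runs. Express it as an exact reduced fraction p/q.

t=0: vr[B=0] → run B
t=1: vr[B=1] → run B
t=2: vr[B=2] → run B
t=3: vr[B=3 C=3] → run B
t=4: vr[C=3 F=3] → run C
t=5: vr[C=2891/793 F=3 H=3] → run F
t=6: vr[C=2891/793 E=3 F=871/205 H=3] → run E
t=7: vr[C=2891/793 E=2293/423 F=871/205 H=3] → run H
t=8: vr[C=2891/793 E=2293/423 F=871/205 H=8527/2501] → run H
t=9: vr[C=2891/793 E=2293/423 F=871/205 H=9551/2501] → run C
t=10: vr[C=3403/793 E=2293/423 F=871/205 H=9551/2501] → run H
t=11: vr[C=3403/793 E=2293/423 F=871/205 H=10575/2501] → run H
t=12: vr[C=3403/793 E=2293/423 F=871/205 H=11599/2501] → run F
t=13: vr[C=3403/793 E=2293/423 F=1127/205 H=11599/2501] → run C
t=14: vr[E=2293/423 F=1127/205 H=11599/2501] → run H
t=15: vr[E=2293/423 F=1127/205] → run E
t=16: vr[E=3317/423 F=1127/205] → run F
t=17: vr[E=3317/423 F=1383/205] → run F
t=18: vr[E=3317/423] → run E
t=19: vr[E=1447/141] → run E
t=20: vr[E=5365/423] → run E
t=21: vr[E=6389/423] → run E
t=22: vr[E=2471/141] → run E
t=23: (idle)
t=24: (idle)
t=25: (idle)
t=26: (idle)
t=27: (idle)
t=28: (idle)

vruntime(C, start of tick 5) = 2891/793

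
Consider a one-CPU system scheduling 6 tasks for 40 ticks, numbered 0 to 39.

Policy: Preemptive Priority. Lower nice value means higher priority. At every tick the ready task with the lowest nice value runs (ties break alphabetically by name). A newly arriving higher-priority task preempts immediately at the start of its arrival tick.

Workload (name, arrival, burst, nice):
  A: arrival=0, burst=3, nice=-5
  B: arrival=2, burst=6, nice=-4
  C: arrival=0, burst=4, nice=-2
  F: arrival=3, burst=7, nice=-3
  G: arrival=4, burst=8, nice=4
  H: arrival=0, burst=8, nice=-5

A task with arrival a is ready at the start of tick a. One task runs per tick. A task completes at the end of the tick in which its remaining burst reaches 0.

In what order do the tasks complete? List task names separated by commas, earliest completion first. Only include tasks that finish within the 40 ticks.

t=0: ready={A,C,H} → run A
t=1: ready={A,C,H} → run A
t=2: ready={A,B,C,H} → run A
t=3: ready={B,C,F,H} → run H
t=4: ready={B,C,F,G,H} → run H
t=5: ready={B,C,F,G,H} → run H
t=6: ready={B,C,F,G,H} → run H
t=7: ready={B,C,F,G,H} → run H
t=8: ready={B,C,F,G,H} → run H
t=9: ready={B,C,F,G,H} → run H
t=10: ready={B,C,F,G,H} → run H
t=11: ready={B,C,F,G} → run B
t=12: ready={B,C,F,G} → run B
t=13: ready={B,C,F,G} → run B
t=14: ready={B,C,F,G} → run B
t=15: ready={B,C,F,G} → run B
t=16: ready={B,C,F,G} → run B
t=17: ready={C,F,G} → run F
t=18: ready={C,F,G} → run F
t=19: ready={C,F,G} → run F
t=20: ready={C,F,G} → run F
t=21: ready={C,F,G} → run F
t=22: ready={C,F,G} → run F
t=23: ready={C,F,G} → run F
t=24: ready={C,G} → run C
t=25: ready={C,G} → run C
t=26: ready={C,G} → run C
t=27: ready={C,G} → run C
t=28: ready={G} → run G
t=29: ready={G} → run G
t=30: ready={G} → run G
t=31: ready={G} → run G
t=32: ready={G} → run G
t=33: ready={G} → run G
t=34: ready={G} → run G
t=35: ready={G} → run G
t=36: (idle)
t=37: (idle)
t=38: (idle)
t=39: (idle)

completion order = A, H, B, F, C, G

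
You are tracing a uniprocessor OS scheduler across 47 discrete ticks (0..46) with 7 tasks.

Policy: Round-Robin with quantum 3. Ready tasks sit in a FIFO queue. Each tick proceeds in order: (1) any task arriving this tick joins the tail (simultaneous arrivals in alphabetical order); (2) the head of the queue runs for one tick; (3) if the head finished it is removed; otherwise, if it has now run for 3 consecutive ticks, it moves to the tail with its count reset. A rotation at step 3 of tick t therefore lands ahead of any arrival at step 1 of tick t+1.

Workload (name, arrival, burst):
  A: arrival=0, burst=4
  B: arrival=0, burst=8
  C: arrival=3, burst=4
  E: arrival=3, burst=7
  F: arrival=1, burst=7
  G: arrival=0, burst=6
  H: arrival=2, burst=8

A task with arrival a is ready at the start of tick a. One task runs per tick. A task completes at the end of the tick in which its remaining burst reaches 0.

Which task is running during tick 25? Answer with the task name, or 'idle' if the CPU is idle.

running at tick 25 = G

t=0: queue=[A,B,G] q_used=0 → run A
t=1: queue=[A,B,G,F] q_used=1 → run A
t=2: queue=[A,B,G,F,H] q_used=2 → run A
t=3: queue=[B,G,F,H,A,C,E] q_used=0 → run B
t=4: queue=[B,G,F,H,A,C,E] q_used=1 → run B
t=5: queue=[B,G,F,H,A,C,E] q_used=2 → run B
t=6: queue=[G,F,H,A,C,E,B] q_used=0 → run G
t=7: queue=[G,F,H,A,C,E,B] q_used=1 → run G
t=8: queue=[G,F,H,A,C,E,B] q_used=2 → run G
t=9: queue=[F,H,A,C,E,B,G] q_used=0 → run F
t=10: queue=[F,H,A,C,E,B,G] q_used=1 → run F
t=11: queue=[F,H,A,C,E,B,G] q_used=2 → run F
t=12: queue=[H,A,C,E,B,G,F] q_used=0 → run H
t=13: queue=[H,A,C,E,B,G,F] q_used=1 → run H
t=14: queue=[H,A,C,E,B,G,F] q_used=2 → run H
t=15: queue=[A,C,E,B,G,F,H] q_used=0 → run A
t=16: queue=[C,E,B,G,F,H] q_used=0 → run C
t=17: queue=[C,E,B,G,F,H] q_used=1 → run C
t=18: queue=[C,E,B,G,F,H] q_used=2 → run C
t=19: queue=[E,B,G,F,H,C] q_used=0 → run E
t=20: queue=[E,B,G,F,H,C] q_used=1 → run E
t=21: queue=[E,B,G,F,H,C] q_used=2 → run E
t=22: queue=[B,G,F,H,C,E] q_used=0 → run B
t=23: queue=[B,G,F,H,C,E] q_used=1 → run B
t=24: queue=[B,G,F,H,C,E] q_used=2 → run B
t=25: queue=[G,F,H,C,E,B] q_used=0 → run G
t=26: queue=[G,F,H,C,E,B] q_used=1 → run G
t=27: queue=[G,F,H,C,E,B] q_used=2 → run G
t=28: queue=[F,H,C,E,B] q_used=0 → run F
t=29: queue=[F,H,C,E,B] q_used=1 → run F
t=30: queue=[F,H,C,E,B] q_used=2 → run F
t=31: queue=[H,C,E,B,F] q_used=0 → run H
t=32: queue=[H,C,E,B,F] q_used=1 → run H
t=33: queue=[H,C,E,B,F] q_used=2 → run H
t=34: queue=[C,E,B,F,H] q_used=0 → run C
t=35: queue=[E,B,F,H] q_used=0 → run E
t=36: queue=[E,B,F,H] q_used=1 → run E
t=37: queue=[E,B,F,H] q_used=2 → run E
t=38: queue=[B,F,H,E] q_used=0 → run B
t=39: queue=[B,F,H,E] q_used=1 → run B
t=40: queue=[F,H,E] q_used=0 → run F
t=41: queue=[H,E] q_used=0 → run H
t=42: queue=[H,E] q_used=1 → run H
t=43: queue=[E] q_used=0 → run E
t=44: (idle)
t=45: (idle)
t=46: (idle)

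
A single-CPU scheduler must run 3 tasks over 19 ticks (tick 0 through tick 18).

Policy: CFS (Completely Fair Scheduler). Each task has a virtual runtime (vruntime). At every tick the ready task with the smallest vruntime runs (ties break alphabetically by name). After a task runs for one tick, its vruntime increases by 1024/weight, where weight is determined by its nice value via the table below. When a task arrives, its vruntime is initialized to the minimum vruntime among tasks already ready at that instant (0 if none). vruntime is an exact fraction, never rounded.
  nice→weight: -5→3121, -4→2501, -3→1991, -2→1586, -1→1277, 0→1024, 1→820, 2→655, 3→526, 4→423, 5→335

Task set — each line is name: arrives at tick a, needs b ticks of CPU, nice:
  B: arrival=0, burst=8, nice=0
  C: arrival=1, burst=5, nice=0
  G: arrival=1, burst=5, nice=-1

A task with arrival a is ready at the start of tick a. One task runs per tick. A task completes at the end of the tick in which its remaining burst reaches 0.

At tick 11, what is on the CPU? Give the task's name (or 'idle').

running at tick 11 = B

t=0: vr[B=0] → run B
t=1: vr[B=1 C=1 G=1] → run B
t=2: vr[B=2 C=1 G=1] → run C
t=3: vr[B=2 C=2 G=1] → run G
t=4: vr[B=2 C=2 G=2301/1277] → run G
t=5: vr[B=2 C=2 G=3325/1277] → run B
t=6: vr[B=3 C=2 G=3325/1277] → run C
t=7: vr[B=3 C=3 G=3325/1277] → run G
t=8: vr[B=3 C=3 G=4349/1277] → run B
t=9: vr[B=4 C=3 G=4349/1277] → run C
t=10: vr[B=4 C=4 G=4349/1277] → run G
t=11: vr[B=4 C=4 G=5373/1277] → run B
t=12: vr[B=5 C=4 G=5373/1277] → run C
t=13: vr[B=5 C=5 G=5373/1277] → run G
t=14: vr[B=5 C=5] → run B
t=15: vr[B=6 C=5] → run C
t=16: vr[B=6] → run B
t=17: vr[B=7] → run B
t=18: (idle)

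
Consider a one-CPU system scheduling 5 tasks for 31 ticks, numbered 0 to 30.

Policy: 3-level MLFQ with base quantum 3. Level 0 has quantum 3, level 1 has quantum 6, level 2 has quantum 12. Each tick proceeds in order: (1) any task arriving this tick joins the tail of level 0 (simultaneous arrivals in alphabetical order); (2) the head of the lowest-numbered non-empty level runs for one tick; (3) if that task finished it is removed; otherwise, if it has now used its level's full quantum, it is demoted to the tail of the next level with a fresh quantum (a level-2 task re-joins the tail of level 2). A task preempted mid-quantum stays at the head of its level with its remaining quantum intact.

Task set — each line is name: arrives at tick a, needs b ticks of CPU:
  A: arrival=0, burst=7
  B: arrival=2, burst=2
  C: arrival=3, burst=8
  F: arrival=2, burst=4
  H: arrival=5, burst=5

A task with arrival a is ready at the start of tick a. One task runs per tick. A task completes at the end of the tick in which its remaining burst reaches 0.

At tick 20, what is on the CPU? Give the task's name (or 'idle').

t=0: L0/L1/L2 = A/-/- → run A
t=1: L0/L1/L2 = A/-/- → run A
t=2: L0/L1/L2 = ABF/-/- → run A
t=3: L0/L1/L2 = BFC/A/- → run B
t=4: L0/L1/L2 = BFC/A/- → run B
t=5: L0/L1/L2 = FCH/A/- → run F
t=6: L0/L1/L2 = FCH/A/- → run F
t=7: L0/L1/L2 = FCH/A/- → run F
t=8: L0/L1/L2 = CH/AF/- → run C
t=9: L0/L1/L2 = CH/AF/- → run C
t=10: L0/L1/L2 = CH/AF/- → run C
t=11: L0/L1/L2 = H/AFC/- → run H
t=12: L0/L1/L2 = H/AFC/- → run H
t=13: L0/L1/L2 = H/AFC/- → run H
t=14: L0/L1/L2 = -/AFCH/- → run A
t=15: L0/L1/L2 = -/AFCH/- → run A
t=16: L0/L1/L2 = -/AFCH/- → run A
t=17: L0/L1/L2 = -/AFCH/- → run A
t=18: L0/L1/L2 = -/FCH/- → run F
t=19: L0/L1/L2 = -/CH/- → run C
t=20: L0/L1/L2 = -/CH/- → run C
t=21: L0/L1/L2 = -/CH/- → run C
t=22: L0/L1/L2 = -/CH/- → run C
t=23: L0/L1/L2 = -/CH/- → run C
t=24: L0/L1/L2 = -/H/- → run H
t=25: L0/L1/L2 = -/H/- → run H
t=26: (idle)
t=27: (idle)
t=28: (idle)
t=29: (idle)
t=30: (idle)

running at tick 20 = C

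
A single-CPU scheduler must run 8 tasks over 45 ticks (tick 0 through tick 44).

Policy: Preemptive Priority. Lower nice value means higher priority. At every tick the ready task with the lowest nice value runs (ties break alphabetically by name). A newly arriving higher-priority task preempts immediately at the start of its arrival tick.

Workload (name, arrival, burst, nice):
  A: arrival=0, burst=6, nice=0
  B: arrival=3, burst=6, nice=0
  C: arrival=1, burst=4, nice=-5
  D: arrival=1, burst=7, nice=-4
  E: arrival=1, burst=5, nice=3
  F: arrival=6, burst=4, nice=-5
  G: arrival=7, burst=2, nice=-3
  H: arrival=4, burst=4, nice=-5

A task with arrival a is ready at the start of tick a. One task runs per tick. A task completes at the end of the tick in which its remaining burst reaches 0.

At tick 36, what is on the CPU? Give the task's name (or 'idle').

t=0: ready={A} → run A
t=1: ready={A,C,D,E} → run C
t=2: ready={A,C,D,E} → run C
t=3: ready={A,B,C,D,E} → run C
t=4: ready={A,B,C,D,E,H} → run C
t=5: ready={A,B,D,E,H} → run H
t=6: ready={A,B,D,E,F,H} → run F
t=7: ready={A,B,D,E,F,G,H} → run F
t=8: ready={A,B,D,E,F,G,H} → run F
t=9: ready={A,B,D,E,F,G,H} → run F
t=10: ready={A,B,D,E,G,H} → run H
t=11: ready={A,B,D,E,G,H} → run H
t=12: ready={A,B,D,E,G,H} → run H
t=13: ready={A,B,D,E,G} → run D
t=14: ready={A,B,D,E,G} → run D
t=15: ready={A,B,D,E,G} → run D
t=16: ready={A,B,D,E,G} → run D
t=17: ready={A,B,D,E,G} → run D
t=18: ready={A,B,D,E,G} → run D
t=19: ready={A,B,D,E,G} → run D
t=20: ready={A,B,E,G} → run G
t=21: ready={A,B,E,G} → run G
t=22: ready={A,B,E} → run A
t=23: ready={A,B,E} → run A
t=24: ready={A,B,E} → run A
t=25: ready={A,B,E} → run A
t=26: ready={A,B,E} → run A
t=27: ready={B,E} → run B
t=28: ready={B,E} → run B
t=29: ready={B,E} → run B
t=30: ready={B,E} → run B
t=31: ready={B,E} → run B
t=32: ready={B,E} → run B
t=33: ready={E} → run E
t=34: ready={E} → run E
t=35: ready={E} → run E
t=36: ready={E} → run E
t=37: ready={E} → run E
t=38: (idle)
t=39: (idle)
t=40: (idle)
t=41: (idle)
t=42: (idle)
t=43: (idle)
t=44: (idle)

running at tick 36 = E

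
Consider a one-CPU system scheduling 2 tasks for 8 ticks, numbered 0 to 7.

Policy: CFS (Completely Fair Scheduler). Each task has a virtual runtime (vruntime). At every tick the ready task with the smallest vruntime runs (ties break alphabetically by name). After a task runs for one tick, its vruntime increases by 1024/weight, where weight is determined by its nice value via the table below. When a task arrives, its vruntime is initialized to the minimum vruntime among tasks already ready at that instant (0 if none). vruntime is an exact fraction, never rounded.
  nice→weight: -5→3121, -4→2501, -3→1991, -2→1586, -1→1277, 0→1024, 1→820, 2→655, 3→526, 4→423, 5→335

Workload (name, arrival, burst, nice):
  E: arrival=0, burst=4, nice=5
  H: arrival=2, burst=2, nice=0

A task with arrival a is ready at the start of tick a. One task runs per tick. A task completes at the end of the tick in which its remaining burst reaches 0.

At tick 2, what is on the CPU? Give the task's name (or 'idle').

t=0: vr[E=0] → run E
t=1: vr[E=1024/335] → run E
t=2: vr[E=2048/335 H=2048/335] → run E
t=3: vr[E=3072/335 H=2048/335] → run H
t=4: vr[E=3072/335 H=2383/335] → run H
t=5: vr[E=3072/335] → run E
t=6: (idle)
t=7: (idle)

running at tick 2 = E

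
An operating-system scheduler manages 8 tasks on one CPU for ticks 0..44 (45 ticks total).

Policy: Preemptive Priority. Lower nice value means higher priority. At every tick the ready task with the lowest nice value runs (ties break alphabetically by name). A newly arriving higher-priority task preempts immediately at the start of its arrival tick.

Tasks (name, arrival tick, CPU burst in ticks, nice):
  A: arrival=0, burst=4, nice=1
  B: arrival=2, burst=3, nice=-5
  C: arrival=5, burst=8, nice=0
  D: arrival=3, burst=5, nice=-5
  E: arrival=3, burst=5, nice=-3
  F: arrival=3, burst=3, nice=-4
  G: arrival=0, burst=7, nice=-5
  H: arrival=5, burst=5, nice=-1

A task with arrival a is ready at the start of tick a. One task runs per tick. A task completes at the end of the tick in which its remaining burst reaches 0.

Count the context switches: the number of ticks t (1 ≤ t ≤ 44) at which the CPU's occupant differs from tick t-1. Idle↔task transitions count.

t=0: ready={A,G} → run G
t=1: ready={A,G} → run G
t=2: ready={A,B,G} → run B
t=3: ready={A,B,D,E,F,G} → run B
t=4: ready={A,B,D,E,F,G} → run B
t=5: ready={A,C,D,E,F,G,H} → run D
t=6: ready={A,C,D,E,F,G,H} → run D
t=7: ready={A,C,D,E,F,G,H} → run D
t=8: ready={A,C,D,E,F,G,H} → run D
t=9: ready={A,C,D,E,F,G,H} → run D
t=10: ready={A,C,E,F,G,H} → run G
t=11: ready={A,C,E,F,G,H} → run G
t=12: ready={A,C,E,F,G,H} → run G
t=13: ready={A,C,E,F,G,H} → run G
t=14: ready={A,C,E,F,G,H} → run G
t=15: ready={A,C,E,F,H} → run F
t=16: ready={A,C,E,F,H} → run F
t=17: ready={A,C,E,F,H} → run F
t=18: ready={A,C,E,H} → run E
t=19: ready={A,C,E,H} → run E
t=20: ready={A,C,E,H} → run E
t=21: ready={A,C,E,H} → run E
t=22: ready={A,C,E,H} → run E
t=23: ready={A,C,H} → run H
t=24: ready={A,C,H} → run H
t=25: ready={A,C,H} → run H
t=26: ready={A,C,H} → run H
t=27: ready={A,C,H} → run H
t=28: ready={A,C} → run C
t=29: ready={A,C} → run C
t=30: ready={A,C} → run C
t=31: ready={A,C} → run C
t=32: ready={A,C} → run C
t=33: ready={A,C} → run C
t=34: ready={A,C} → run C
t=35: ready={A,C} → run C
t=36: ready={A} → run A
t=37: ready={A} → run A
t=38: ready={A} → run A
t=39: ready={A} → run A
t=40: (idle)
t=41: (idle)
t=42: (idle)
t=43: (idle)
t=44: (idle)

context switches = 9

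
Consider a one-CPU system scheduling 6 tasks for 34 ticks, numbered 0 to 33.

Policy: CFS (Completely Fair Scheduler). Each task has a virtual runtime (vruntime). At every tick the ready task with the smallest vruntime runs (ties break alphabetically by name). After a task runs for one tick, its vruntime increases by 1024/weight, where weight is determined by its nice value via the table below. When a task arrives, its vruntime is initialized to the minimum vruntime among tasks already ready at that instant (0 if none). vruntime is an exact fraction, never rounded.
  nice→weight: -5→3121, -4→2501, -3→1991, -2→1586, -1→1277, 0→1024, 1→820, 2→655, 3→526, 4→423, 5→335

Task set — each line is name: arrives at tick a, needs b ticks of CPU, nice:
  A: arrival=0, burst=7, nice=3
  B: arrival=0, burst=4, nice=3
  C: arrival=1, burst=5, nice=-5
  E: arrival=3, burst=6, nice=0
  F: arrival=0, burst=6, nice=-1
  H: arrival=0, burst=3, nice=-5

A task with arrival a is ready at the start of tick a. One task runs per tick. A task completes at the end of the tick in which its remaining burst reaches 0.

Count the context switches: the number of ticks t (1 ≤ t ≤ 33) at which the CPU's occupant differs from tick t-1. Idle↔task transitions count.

t=0: vr[A=0 B=0 F=0 H=0] → run A
t=1: vr[A=512/263 B=0 C=0 F=0 H=0] → run B
t=2: vr[A=512/263 B=512/263 C=0 F=0 H=0] → run C
t=3: vr[A=512/263 B=512/263 C=1024/3121 E=0 F=0 H=0] → run E
t=4: vr[A=512/263 B=512/263 C=1024/3121 E=1 F=0 H=0] → run F
t=5: vr[A=512/263 B=512/263 C=1024/3121 E=1 F=1024/1277 H=0] → run H
t=6: vr[A=512/263 B=512/263 C=1024/3121 E=1 F=1024/1277 H=1024/3121] → run C
t=7: vr[A=512/263 B=512/263 C=2048/3121 E=1 F=1024/1277 H=1024/3121] → run H
t=8: vr[A=512/263 B=512/263 C=2048/3121 E=1 F=1024/1277 H=2048/3121] → run C
t=9: vr[A=512/263 B=512/263 C=3072/3121 E=1 F=1024/1277 H=2048/3121] → run H
t=10: vr[A=512/263 B=512/263 C=3072/3121 E=1 F=1024/1277] → run F
t=11: vr[A=512/263 B=512/263 C=3072/3121 E=1 F=2048/1277] → run C
t=12: vr[A=512/263 B=512/263 C=4096/3121 E=1 F=2048/1277] → run E
t=13: vr[A=512/263 B=512/263 C=4096/3121 E=2 F=2048/1277] → run C
t=14: vr[A=512/263 B=512/263 E=2 F=2048/1277] → run F
t=15: vr[A=512/263 B=512/263 E=2 F=3072/1277] → run A
t=16: vr[A=1024/263 B=512/263 E=2 F=3072/1277] → run B
t=17: vr[A=1024/263 B=1024/263 E=2 F=3072/1277] → run E
t=18: vr[A=1024/263 B=1024/263 E=3 F=3072/1277] → run F
t=19: vr[A=1024/263 B=1024/263 E=3 F=4096/1277] → run E
t=20: vr[A=1024/263 B=1024/263 E=4 F=4096/1277] → run F
t=21: vr[A=1024/263 B=1024/263 E=4 F=5120/1277] → run A
t=22: vr[A=1536/263 B=1024/263 E=4 F=5120/1277] → run B
t=23: vr[A=1536/263 B=1536/263 E=4 F=5120/1277] → run E
t=24: vr[A=1536/263 B=1536/263 E=5 F=5120/1277] → run F
t=25: vr[A=1536/263 B=1536/263 E=5] → run E
t=26: vr[A=1536/263 B=1536/263] → run A
t=27: vr[A=2048/263 B=1536/263] → run B
t=28: vr[A=2048/263] → run A
t=29: vr[A=2560/263] → run A
t=30: vr[A=3072/263] → run A
t=31: (idle)
t=32: (idle)
t=33: (idle)

context switches = 29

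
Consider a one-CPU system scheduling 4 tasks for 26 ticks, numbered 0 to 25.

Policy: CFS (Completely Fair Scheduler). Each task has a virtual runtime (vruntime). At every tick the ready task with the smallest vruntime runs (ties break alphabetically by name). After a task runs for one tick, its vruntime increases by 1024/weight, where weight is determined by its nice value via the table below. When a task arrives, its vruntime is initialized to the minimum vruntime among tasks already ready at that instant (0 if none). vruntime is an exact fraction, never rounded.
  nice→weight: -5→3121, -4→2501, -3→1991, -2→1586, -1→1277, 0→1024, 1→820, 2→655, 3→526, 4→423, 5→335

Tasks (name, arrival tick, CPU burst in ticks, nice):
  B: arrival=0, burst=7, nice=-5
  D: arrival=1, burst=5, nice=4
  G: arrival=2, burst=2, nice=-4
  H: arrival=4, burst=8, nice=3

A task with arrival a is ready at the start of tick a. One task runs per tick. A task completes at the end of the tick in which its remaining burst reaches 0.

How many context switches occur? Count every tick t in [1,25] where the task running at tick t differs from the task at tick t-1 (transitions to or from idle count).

context switches = 16

t=0: vr[B=0] → run B
t=1: vr[B=1024/3121 D=1024/3121] → run B
t=2: vr[B=2048/3121 D=1024/3121 G=1024/3121] → run D
t=3: vr[B=2048/3121 D=3629056/1320183 G=1024/3121] → run G
t=4: vr[B=2048/3121 D=3629056/1320183 G=5756928/7805621 H=2048/3121] → run B
t=5: vr[B=3072/3121 D=3629056/1320183 G=5756928/7805621 H=2048/3121] → run H
t=6: vr[B=3072/3121 D=3629056/1320183 G=5756928/7805621 H=2136576/820823] → run G
t=7: vr[B=3072/3121 D=3629056/1320183 H=2136576/820823] → run B
t=8: vr[B=4096/3121 D=3629056/1320183 H=2136576/820823] → run B
t=9: vr[B=5120/3121 D=3629056/1320183 H=2136576/820823] → run B
t=10: vr[B=6144/3121 D=3629056/1320183 H=2136576/820823] → run B
t=11: vr[D=3629056/1320183 H=2136576/820823] → run H
t=12: vr[D=3629056/1320183 H=3734528/820823] → run D
t=13: vr[D=6824960/1320183 H=3734528/820823] → run H
t=14: vr[D=6824960/1320183 H=5332480/820823] → run D
t=15: vr[D=3340288/440061 H=5332480/820823] → run H
t=16: vr[D=3340288/440061 H=6930432/820823] → run D
t=17: vr[D=13216768/1320183 H=6930432/820823] → run H
t=18: vr[D=13216768/1320183 H=8528384/820823] → run D
t=19: vr[H=8528384/820823] → run H
t=20: vr[H=10126336/820823] → run H
t=21: vr[H=11724288/820823] → run H
t=22: (idle)
t=23: (idle)
t=24: (idle)
t=25: (idle)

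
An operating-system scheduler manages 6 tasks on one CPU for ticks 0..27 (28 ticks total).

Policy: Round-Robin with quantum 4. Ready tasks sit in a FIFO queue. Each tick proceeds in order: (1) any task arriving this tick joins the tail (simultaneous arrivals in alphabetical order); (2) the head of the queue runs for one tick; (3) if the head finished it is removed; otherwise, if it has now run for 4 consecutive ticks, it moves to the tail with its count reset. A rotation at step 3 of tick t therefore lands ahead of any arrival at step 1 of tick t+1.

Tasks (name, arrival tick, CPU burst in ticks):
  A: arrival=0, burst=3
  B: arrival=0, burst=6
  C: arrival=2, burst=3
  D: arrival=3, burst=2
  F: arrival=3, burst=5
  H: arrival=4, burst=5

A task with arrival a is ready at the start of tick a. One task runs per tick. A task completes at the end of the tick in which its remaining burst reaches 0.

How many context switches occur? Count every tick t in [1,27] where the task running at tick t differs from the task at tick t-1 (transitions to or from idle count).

context switches = 9

t=0: queue=[A,B] q_used=0 → run A
t=1: queue=[A,B] q_used=1 → run A
t=2: queue=[A,B,C] q_used=2 → run A
t=3: queue=[B,C,D,F] q_used=0 → run B
t=4: queue=[B,C,D,F,H] q_used=1 → run B
t=5: queue=[B,C,D,F,H] q_used=2 → run B
t=6: queue=[B,C,D,F,H] q_used=3 → run B
t=7: queue=[C,D,F,H,B] q_used=0 → run C
t=8: queue=[C,D,F,H,B] q_used=1 → run C
t=9: queue=[C,D,F,H,B] q_used=2 → run C
t=10: queue=[D,F,H,B] q_used=0 → run D
t=11: queue=[D,F,H,B] q_used=1 → run D
t=12: queue=[F,H,B] q_used=0 → run F
t=13: queue=[F,H,B] q_used=1 → run F
t=14: queue=[F,H,B] q_used=2 → run F
t=15: queue=[F,H,B] q_used=3 → run F
t=16: queue=[H,B,F] q_used=0 → run H
t=17: queue=[H,B,F] q_used=1 → run H
t=18: queue=[H,B,F] q_used=2 → run H
t=19: queue=[H,B,F] q_used=3 → run H
t=20: queue=[B,F,H] q_used=0 → run B
t=21: queue=[B,F,H] q_used=1 → run B
t=22: queue=[F,H] q_used=0 → run F
t=23: queue=[H] q_used=0 → run H
t=24: (idle)
t=25: (idle)
t=26: (idle)
t=27: (idle)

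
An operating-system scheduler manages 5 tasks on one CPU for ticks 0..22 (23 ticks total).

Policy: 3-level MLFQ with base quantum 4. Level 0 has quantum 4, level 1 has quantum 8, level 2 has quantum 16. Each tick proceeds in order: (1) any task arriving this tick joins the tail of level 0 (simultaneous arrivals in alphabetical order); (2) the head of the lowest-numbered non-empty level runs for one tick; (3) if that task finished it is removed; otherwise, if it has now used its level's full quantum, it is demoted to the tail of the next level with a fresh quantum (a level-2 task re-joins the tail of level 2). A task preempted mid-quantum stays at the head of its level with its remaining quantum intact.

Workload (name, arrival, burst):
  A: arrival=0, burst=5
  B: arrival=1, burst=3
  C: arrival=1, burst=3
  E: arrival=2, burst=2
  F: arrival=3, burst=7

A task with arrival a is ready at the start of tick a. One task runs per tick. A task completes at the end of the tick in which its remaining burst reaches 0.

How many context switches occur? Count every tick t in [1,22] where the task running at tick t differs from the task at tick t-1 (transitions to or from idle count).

t=0: L0/L1/L2 = A/-/- → run A
t=1: L0/L1/L2 = ABC/-/- → run A
t=2: L0/L1/L2 = ABCE/-/- → run A
t=3: L0/L1/L2 = ABCEF/-/- → run A
t=4: L0/L1/L2 = BCEF/A/- → run B
t=5: L0/L1/L2 = BCEF/A/- → run B
t=6: L0/L1/L2 = BCEF/A/- → run B
t=7: L0/L1/L2 = CEF/A/- → run C
t=8: L0/L1/L2 = CEF/A/- → run C
t=9: L0/L1/L2 = CEF/A/- → run C
t=10: L0/L1/L2 = EF/A/- → run E
t=11: L0/L1/L2 = EF/A/- → run E
t=12: L0/L1/L2 = F/A/- → run F
t=13: L0/L1/L2 = F/A/- → run F
t=14: L0/L1/L2 = F/A/- → run F
t=15: L0/L1/L2 = F/A/- → run F
t=16: L0/L1/L2 = -/AF/- → run A
t=17: L0/L1/L2 = -/F/- → run F
t=18: L0/L1/L2 = -/F/- → run F
t=19: L0/L1/L2 = -/F/- → run F
t=20: (idle)
t=21: (idle)
t=22: (idle)

context switches = 7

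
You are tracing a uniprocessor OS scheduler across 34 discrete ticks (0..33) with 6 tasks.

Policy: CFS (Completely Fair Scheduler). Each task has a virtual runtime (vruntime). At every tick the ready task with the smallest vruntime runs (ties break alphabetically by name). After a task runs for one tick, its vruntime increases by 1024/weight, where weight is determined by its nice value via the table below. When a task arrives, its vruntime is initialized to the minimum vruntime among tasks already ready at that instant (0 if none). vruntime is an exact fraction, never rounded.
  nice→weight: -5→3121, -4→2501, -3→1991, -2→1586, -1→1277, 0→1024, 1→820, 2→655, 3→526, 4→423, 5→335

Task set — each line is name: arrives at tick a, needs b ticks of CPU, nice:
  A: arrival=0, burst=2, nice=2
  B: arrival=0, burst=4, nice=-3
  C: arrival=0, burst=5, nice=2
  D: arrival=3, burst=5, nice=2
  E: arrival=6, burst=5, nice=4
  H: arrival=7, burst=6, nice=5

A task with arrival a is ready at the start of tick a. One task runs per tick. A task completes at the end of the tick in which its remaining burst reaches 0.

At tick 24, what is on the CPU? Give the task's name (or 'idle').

t=0: vr[A=0 B=0 C=0] → run A
t=1: vr[A=1024/655 B=0 C=0] → run B
t=2: vr[A=1024/655 B=1024/1991 C=0] → run C
t=3: vr[A=1024/655 B=1024/1991 C=1024/655 D=1024/1991] → run B
t=4: vr[A=1024/655 B=2048/1991 C=1024/655 D=1024/1991] → run D
t=5: vr[A=1024/655 B=2048/1991 C=1024/655 D=2709504/1304105] → run B
t=6: vr[A=1024/655 B=3072/1991 C=1024/655 D=2709504/1304105 E=3072/1991] → run B
t=7: vr[A=1024/655 C=1024/655 D=2709504/1304105 E=3072/1991 H=3072/1991] → run E
t=8: vr[A=1024/655 C=1024/655 D=2709504/1304105 E=3338240/842193 H=3072/1991] → run H
t=9: vr[A=1024/655 C=1024/655 D=2709504/1304105 E=3338240/842193 H=3067904/666985] → run A
t=10: vr[C=1024/655 D=2709504/1304105 E=3338240/842193 H=3067904/666985] → run C
t=11: vr[C=2048/655 D=2709504/1304105 E=3338240/842193 H=3067904/666985] → run D
t=12: vr[C=2048/655 D=4748288/1304105 E=3338240/842193 H=3067904/666985] → run C
t=13: vr[C=3072/655 D=4748288/1304105 E=3338240/842193 H=3067904/666985] → run D
t=14: vr[C=3072/655 D=6787072/1304105 E=3338240/842193 H=3067904/666985] → run E
t=15: vr[C=3072/655 D=6787072/1304105 E=5377024/842193 H=3067904/666985] → run H
t=16: vr[C=3072/655 D=6787072/1304105 E=5377024/842193 H=5106688/666985] → run C
t=17: vr[C=4096/655 D=6787072/1304105 E=5377024/842193 H=5106688/666985] → run D
t=18: vr[C=4096/655 D=8825856/1304105 E=5377024/842193 H=5106688/666985] → run C
t=19: vr[D=8825856/1304105 E=5377024/842193 H=5106688/666985] → run E
t=20: vr[D=8825856/1304105 E=2471936/280731 H=5106688/666985] → run D
t=21: vr[E=2471936/280731 H=5106688/666985] → run H
t=22: vr[E=2471936/280731 H=7145472/666985] → run E
t=23: vr[E=9454592/842193 H=7145472/666985] → run H
t=24: vr[E=9454592/842193 H=9184256/666985] → run E
t=25: vr[H=9184256/666985] → run H
t=26: vr[H=2244608/133397] → run H
t=27: (idle)
t=28: (idle)
t=29: (idle)
t=30: (idle)
t=31: (idle)
t=32: (idle)
t=33: (idle)

running at tick 24 = E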